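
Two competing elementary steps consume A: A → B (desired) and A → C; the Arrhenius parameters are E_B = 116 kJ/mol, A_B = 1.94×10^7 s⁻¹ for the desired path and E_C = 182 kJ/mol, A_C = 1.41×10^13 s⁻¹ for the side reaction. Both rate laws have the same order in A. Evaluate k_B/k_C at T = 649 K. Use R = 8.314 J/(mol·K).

0.282

k_B/k_C = (A_B/A_C)·exp[−(E_B−E_C)/(RT)] = (A_B/A_C)·exp[(E_C−E_B)/(RT)].
(E_C−E_B)/(RT) = (182−116)×10³/(8.314×649) = 66000/5396 = 12.23.
k_B/k_C = (1.94×10^7/1.41×10^13)·exp(12.23) = 1.376×10^-6 × 2.052×10^5 = 0.282.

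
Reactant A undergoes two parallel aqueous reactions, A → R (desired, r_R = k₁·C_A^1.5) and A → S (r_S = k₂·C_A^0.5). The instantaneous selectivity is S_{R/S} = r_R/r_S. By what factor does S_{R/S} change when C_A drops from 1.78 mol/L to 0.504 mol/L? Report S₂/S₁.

S_{R/S} = (k₁/k₂)·C_A, so S₂/S₁ = (C_{A,2}/C_{A,1}).
= 0.504/1.78 = 0.283.

0.283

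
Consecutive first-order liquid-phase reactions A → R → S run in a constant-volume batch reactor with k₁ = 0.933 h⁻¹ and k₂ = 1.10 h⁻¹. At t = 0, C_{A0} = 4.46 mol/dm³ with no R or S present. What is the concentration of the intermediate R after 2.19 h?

The intermediate concentration in a first-order A→B→C sequence is C_R = k₁C_{A0}(e^(−k₁t) − e^(−k₂t))/(k₂−k₁).
e^(−k₁t) = e^(−0.933×2.19) = e^(−2.043) = 0.1296; e^(−k₂t) = e^(−2.409) = 0.08991.
C_R = 0.933×4.46/(1.10−0.933) × (0.1296−0.08991) = 24.92×0.03970 = 0.9892 mol/dm³.

0.989 mol/dm³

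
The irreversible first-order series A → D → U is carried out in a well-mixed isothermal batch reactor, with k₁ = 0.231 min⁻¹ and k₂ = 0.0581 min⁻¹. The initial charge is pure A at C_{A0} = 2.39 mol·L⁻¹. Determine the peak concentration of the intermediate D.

1.50 mol·L⁻¹

Evaluating C_D at t_opt = ln(k₂/k₁)/(k₂−k₁) gives C_{D,max}/C_{A0} = (k₁/k₂)^[k₂/(k₂−k₁)].
= (0.231/0.0581)^(0.0581/(0.0581−0.231)) = (3.976)^(-0.3360) = 0.6289.
C_{D,max} = 0.6289×2.39 = 1.50 mol·L⁻¹.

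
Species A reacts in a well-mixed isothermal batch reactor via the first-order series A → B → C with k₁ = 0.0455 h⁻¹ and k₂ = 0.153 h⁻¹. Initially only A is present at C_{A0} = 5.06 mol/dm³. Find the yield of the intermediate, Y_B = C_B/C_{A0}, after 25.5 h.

0.124

The intermediate concentration in a first-order A→B→C sequence is C_B = k₁C_{A0}(e^(−k₁t) − e^(−k₂t))/(k₂−k₁).
e^(−k₁t) = e^(−0.0455×25.5) = e^(−1.160) = 0.3134; e^(−k₂t) = e^(−3.901) = 0.02021.
C_B = 0.0455×5.06/(0.153−0.0455) × (0.3134−0.02021) = 2.142×0.2932 = 0.6279 mol/dm³.
Y_B = C_B/C_{A0} = 0.6279/5.06 = 0.124.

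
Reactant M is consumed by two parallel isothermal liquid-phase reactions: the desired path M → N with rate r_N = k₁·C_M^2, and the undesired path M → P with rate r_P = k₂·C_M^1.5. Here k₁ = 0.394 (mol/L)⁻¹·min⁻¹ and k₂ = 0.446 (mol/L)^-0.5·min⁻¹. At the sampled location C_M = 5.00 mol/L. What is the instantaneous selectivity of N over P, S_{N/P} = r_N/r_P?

S_{N/P} = r_N/r_P = (k₁·C_M^2)/(k₂·C_M^1.5) = (k₁/k₂)·C_M^0.5.
= (0.394×5.000^2) / (0.446×5.000^1.5) = 9.850/4.986 = 1.98.

1.98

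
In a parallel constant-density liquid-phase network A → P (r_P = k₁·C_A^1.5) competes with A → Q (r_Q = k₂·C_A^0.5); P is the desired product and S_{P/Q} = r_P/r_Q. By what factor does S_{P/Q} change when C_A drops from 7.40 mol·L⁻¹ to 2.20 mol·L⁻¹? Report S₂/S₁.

S_{P/Q} = (k₁/k₂)·C_A, so S₂/S₁ = (C_{A,2}/C_{A,1}).
= 2.20/7.40 = 0.297.
Selectivity toward P falls as C_A falls — high-concentration operation is favoured.

0.297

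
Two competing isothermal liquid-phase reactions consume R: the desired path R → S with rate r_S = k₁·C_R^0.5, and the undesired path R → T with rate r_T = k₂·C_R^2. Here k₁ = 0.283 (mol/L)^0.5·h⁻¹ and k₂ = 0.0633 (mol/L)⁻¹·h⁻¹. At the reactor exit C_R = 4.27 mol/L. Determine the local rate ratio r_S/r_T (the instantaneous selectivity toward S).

S_{S/T} = r_S/r_T = (k₁·C_R^0.5)/(k₂·C_R^2) = (k₁/k₂)·C_R^-1.5.
= (0.283×4.270^0.5) / (0.0633×4.270^2) = 0.5848/1.154 = 0.507.

0.507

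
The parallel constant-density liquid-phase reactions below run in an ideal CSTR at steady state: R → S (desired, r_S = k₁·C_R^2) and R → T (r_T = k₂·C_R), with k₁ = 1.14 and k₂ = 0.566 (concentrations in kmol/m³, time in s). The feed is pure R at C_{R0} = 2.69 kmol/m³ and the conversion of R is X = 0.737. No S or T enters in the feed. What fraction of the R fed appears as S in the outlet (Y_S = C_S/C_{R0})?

Exit C_R = C_{R0}(1−X) = 2.69×0.263 = 0.7075 kmol/m³.
A CSTR operates uniformly at the exit composition, giving r_S = 0.5706 and r_T = 0.4004 (each k·C_R^n at C_R = 0.7075).
Fraction of consumed R going to S: r_S/(r_S+r_T) = 0.5876.
C_S = 0.5876·C_{R0}·X = 0.5876×2.69×0.737 = 1.16 kmol/m³; Y_S = C_S/C_{R0} = 0.433.

0.433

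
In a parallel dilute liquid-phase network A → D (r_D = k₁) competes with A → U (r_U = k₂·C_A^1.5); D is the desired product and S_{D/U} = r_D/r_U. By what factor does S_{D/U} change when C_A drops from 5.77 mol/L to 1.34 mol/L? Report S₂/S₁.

8.94

S_{D/U} = (k₁/k₂)·C_A^-1.5, so S₂/S₁ = (C_{A,2}/C_{A,1})^-1.5.
= (1.34/5.77)^(-1.5) = (0.2322)^(-1.5) = 8.94.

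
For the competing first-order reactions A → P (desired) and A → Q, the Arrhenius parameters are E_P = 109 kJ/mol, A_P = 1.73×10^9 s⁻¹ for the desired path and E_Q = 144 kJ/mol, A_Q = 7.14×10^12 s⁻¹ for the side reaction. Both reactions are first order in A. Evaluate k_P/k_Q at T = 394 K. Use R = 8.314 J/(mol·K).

k_P/k_Q = (A_P/A_Q)·exp[−(E_P−E_Q)/(RT)] = (A_P/A_Q)·exp[(E_Q−E_P)/(RT)].
(E_Q−E_P)/(RT) = (144−109)×10³/(8.314×394) = 35000/3276 = 10.68.
k_P/k_Q = (1.73×10^9/7.14×10^12)·exp(10.68) = 2.423×10^-4 × 43682 = 10.6.
Since E_P < E_Q, lowering the temperature improves selectivity toward P.

10.6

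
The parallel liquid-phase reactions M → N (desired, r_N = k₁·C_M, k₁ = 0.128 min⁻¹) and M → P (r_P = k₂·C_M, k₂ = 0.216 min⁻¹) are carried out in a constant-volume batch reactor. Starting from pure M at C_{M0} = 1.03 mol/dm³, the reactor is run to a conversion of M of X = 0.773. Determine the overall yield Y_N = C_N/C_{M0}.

C_M = C_{M0}(1−X) = 0.2338 mol/dm³.
Both paths are first order in M, so the instantaneous fraction to N is constant: dC_N/d(−C_M) = k₁/(k₁+k₂) = 0.3721.
C_N = 0.3721·(C_{M0}−C_M) = 0.3721×0.7962 = 0.296 mol/dm³.
Y_N = C_N/C_{M0} = 0.2963/1.03 = 0.288.

0.288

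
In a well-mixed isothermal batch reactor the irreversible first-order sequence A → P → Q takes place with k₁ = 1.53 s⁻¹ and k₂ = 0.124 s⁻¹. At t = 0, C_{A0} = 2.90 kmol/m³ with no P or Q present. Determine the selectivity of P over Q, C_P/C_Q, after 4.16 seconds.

1.85

Solving the coupled first-order balances gives C_P(t) = [k₁/(k₂−k₁)]·C_{A0}·(e^(−k₁t) − e^(−k₂t)).
e^(−k₁t) = e^(−1.53×4.16) = e^(−6.365) = 0.001721; e^(−k₂t) = e^(−0.5158) = 0.5970.
C_P = 1.53×2.90/(0.124−1.53) × (0.001721−0.5970) = (-3.156)×(-0.5953) = 1.879 kmol/m³.
C_A = C_{A0}e^(−k₁t) = 0.004991 kmol/m³, so C_Q = C_{A0}−C_A−C_P = 1.016 kmol/m³; C_P/C_Q = 1.85.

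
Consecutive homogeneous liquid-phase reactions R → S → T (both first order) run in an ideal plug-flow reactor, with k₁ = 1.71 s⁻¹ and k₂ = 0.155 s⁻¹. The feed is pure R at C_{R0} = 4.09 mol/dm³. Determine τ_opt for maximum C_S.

1.54 s

The intermediate peaks when r₁ = r₂, i.e. k₁e^(−k₁τ) = k₂e^(−k₂τ), giving τ_opt = ln(k₂/k₁)/(k₂−k₁).
= ln(0.155/1.71)/(0.155−1.71) = ln(0.09064)/-1.555 = -2.401/-1.555 = 1.54 s.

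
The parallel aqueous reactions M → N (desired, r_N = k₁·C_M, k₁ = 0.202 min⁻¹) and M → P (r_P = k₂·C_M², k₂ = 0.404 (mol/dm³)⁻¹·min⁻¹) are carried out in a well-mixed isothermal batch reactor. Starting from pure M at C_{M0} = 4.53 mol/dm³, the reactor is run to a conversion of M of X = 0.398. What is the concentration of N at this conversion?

C_M = C_{M0}(1−X) = 2.727 mol/dm³.
Along a PFR/batch, dC_N/dC_M = −r_N/(r_N+r_P) = −k₁/(k₁+k₂·C_M).
Integrating from C_{M0} to C_M: C_N = (0.202/0.404)·ln[(0.202+0.404·4.53)/(0.202+0.404·2.73)] = 0.5000·ln(2.032/1.304) = 0.2219 mol/dm³.

0.222 mol/dm³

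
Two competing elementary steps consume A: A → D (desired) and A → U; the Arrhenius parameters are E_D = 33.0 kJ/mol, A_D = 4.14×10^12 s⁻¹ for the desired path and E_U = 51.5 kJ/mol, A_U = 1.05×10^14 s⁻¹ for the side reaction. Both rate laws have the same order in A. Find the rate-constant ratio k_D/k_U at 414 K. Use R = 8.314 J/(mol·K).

8.51

Since both paths have the same order in A, the concentration cancels and S_{D/U} = k_D/k_U = (A_D/A_U)·exp[(E_U−E_D)/(RT)].
(E_U−E_D)/(RT) = (51.5−33.0)×10³/(8.314×414) = 18500/3442 = 5.375.
k_D/k_U = (4.14×10^12/1.05×10^14)·exp(5.375) = 0.03943 × 215.9 = 8.51.
Since E_D < E_U, lowering the temperature improves selectivity toward D.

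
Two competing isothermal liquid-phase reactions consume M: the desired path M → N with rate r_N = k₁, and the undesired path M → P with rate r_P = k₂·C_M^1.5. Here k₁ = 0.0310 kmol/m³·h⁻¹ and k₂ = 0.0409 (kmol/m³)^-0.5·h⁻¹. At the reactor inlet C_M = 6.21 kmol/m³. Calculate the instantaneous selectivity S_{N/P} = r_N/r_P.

0.0490

S_{N/P} = r_N/r_P = (k₁)/(k₂·C_M^1.5) = (k₁/k₂)·C_M^-1.5.
= (0.0310) / (0.0409×6.210^1.5) = 0.03100/0.6329 = 0.0490.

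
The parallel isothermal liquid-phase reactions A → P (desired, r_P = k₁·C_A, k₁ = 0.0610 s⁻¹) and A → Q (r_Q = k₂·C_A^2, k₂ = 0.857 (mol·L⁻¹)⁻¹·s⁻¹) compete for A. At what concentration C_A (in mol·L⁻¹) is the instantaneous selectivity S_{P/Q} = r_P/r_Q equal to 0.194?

S_{P/Q} = (k₁/k₂)·C_A⁻¹ ⇒ C_A = (S·k₂/k₁)^(-1).
= (0.194×0.857/0.0610)^(-1) = (2.726)^(-1) = 0.367 mol·L⁻¹.

0.367 mol·L⁻¹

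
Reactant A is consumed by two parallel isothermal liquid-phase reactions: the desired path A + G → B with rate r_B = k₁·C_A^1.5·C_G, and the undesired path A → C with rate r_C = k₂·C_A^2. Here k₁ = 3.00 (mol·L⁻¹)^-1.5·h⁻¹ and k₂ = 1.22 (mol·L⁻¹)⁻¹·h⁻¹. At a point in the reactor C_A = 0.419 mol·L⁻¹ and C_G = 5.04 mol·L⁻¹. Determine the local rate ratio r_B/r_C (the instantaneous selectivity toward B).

19.1

S_{B/C} = r_B/r_C = (k₁·C_A^1.5·C_G)/(k₂·C_A^2) = (k₁/k₂)·C_A^-0.5·C_G.
= (3.00×0.4190^1.5×5.040) / (1.22×0.4190^2) = 4.101/0.2142 = 19.1.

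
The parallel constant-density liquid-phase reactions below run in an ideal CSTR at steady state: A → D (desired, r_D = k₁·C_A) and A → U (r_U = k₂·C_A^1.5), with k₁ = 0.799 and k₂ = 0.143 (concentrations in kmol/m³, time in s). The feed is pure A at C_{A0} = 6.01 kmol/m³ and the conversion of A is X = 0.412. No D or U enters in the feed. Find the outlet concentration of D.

1.85 kmol/m³

Exit C_A = C_{A0}(1−X) = 6.01×0.588 = 3.534 kmol/m³.
In a CSTR the entire volume is at exit conditions, so r_D = 0.799×3.534 = 2.824 and r_U = 0.143×3.534^1.5 = 0.9500.
Fraction of consumed A going to D: r_D/(r_D+r_U) = 0.7483.
C_D = 0.7483·C_{A0}·X = 0.7483×6.01×0.412 = 1.85 kmol/m³.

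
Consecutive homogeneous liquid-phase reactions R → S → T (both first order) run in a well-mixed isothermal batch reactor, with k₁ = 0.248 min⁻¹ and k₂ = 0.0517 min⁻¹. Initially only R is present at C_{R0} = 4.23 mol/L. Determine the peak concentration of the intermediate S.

For a first-order series the maximum intermediate yield is C_{S,max}/C_{R0} = (k₁/k₂)^[k₂/(k₂−k₁)].
= (0.248/0.0517)^(0.0517/(0.0517−0.248)) = (4.797)^(-0.2634) = 0.6617.
C_{S,max} = 0.6617×4.23 = 2.80 mol/L.

2.80 mol/L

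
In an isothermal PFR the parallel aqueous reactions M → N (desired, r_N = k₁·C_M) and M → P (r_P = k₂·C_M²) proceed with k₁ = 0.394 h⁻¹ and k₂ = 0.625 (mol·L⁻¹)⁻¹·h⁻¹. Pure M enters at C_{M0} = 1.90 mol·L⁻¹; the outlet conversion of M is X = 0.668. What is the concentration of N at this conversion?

C_M = C_{M0}(1−X) = 0.6308 mol·L⁻¹.
Along a PFR/batch, dC_N/dC_M = −r_N/(r_N+r_P) = −k₁/(k₁+k₂·C_M).
Integrating from C_{M0} to C_M: C_N = (0.394/0.625)·ln[(0.394+0.625·1.90)/(0.394+0.625·0.631)] = 0.6304·ln(1.582/0.7882) = 0.4390 mol·L⁻¹.

0.439 mol·L⁻¹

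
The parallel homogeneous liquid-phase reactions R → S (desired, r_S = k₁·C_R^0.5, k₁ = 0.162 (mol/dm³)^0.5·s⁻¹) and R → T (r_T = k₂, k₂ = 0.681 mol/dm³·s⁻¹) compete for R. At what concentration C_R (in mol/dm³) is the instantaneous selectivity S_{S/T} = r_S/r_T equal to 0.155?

S_{S/T} = (k₁/k₂)·C_R^0.5 ⇒ C_R = (S·k₂/k₁)^(2).
= (0.155×0.681/0.162)^(2) = (0.6516)^(2) = 0.425 mol/dm³.

0.425 mol/dm³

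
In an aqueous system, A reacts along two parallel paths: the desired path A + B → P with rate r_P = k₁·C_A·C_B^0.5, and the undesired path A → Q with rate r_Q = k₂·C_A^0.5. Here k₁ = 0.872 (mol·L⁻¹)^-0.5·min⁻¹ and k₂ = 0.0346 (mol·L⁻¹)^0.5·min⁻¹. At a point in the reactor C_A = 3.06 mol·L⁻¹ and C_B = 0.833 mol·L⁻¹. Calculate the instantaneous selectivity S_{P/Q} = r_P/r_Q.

S_{P/Q} = r_P/r_Q = (k₁·C_A·C_B^0.5)/(k₂·C_A^0.5) = (k₁/k₂)·C_A^0.5·C_B^0.5.
= (0.872×3.060×0.8330^0.5) / (0.0346×3.060^0.5) = 2.435/0.06053 = 40.2.
Since the desired path is higher order in A, keeping C_A high (PFR or concentrated feed) favours P.

40.2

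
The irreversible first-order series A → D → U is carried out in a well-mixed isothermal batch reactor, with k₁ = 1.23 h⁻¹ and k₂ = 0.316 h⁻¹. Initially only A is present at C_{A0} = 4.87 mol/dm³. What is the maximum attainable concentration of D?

Evaluating C_D at t_opt = ln(k₂/k₁)/(k₂−k₁) gives C_{D,max}/C_{A0} = (k₁/k₂)^[k₂/(k₂−k₁)].
= (1.23/0.316)^(0.316/(0.316−1.23)) = (3.892)^(-0.3457) = 0.6251.
C_{D,max} = 0.6251×4.87 = 3.04 mol/dm³.

3.04 mol/dm³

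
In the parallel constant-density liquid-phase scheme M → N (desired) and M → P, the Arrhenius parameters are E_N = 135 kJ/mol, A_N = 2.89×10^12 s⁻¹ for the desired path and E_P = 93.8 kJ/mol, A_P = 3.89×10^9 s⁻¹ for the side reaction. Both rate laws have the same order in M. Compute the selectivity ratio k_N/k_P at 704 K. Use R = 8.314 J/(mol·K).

0.652

k_N/k_P = (A_N/A_P)·exp[−(E_N−E_P)/(RT)] = (A_N/A_P)·exp[(E_P−E_N)/(RT)].
(E_P−E_N)/(RT) = (93.8−135)×10³/(8.314×704) = -41200/5853 = -7.039.
k_N/k_P = (2.89×10^12/3.89×10^9)·exp(-7.039) = 742.9 × 8.770×10^-4 = 0.652.
Since E_N > E_P, raising the temperature improves selectivity toward N.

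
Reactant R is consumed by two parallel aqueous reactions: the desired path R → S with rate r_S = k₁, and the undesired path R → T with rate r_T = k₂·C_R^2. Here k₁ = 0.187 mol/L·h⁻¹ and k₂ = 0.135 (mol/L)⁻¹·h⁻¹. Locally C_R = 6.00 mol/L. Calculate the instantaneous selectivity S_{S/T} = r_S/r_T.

0.0385

S_{S/T} = r_S/r_T = (k₁)/(k₂·C_R^2) = (k₁/k₂)·C_R^-2.
= (0.187) / (0.135×6.000^2) = 0.1870/4.860 = 0.0385.
The undesired path is higher order in R, so low C_R (CSTR or dilute feed) favours S.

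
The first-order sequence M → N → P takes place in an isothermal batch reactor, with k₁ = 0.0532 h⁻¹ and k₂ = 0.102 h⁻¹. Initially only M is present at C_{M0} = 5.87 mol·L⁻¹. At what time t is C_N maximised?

The intermediate peaks when r₁ = r₂, i.e. k₁e^(−k₁t) = k₂e^(−k₂t), giving t_opt = ln(k₂/k₁)/(k₂−k₁).
= ln(0.102/0.0532)/(0.102−0.0532) = ln(1.917)/0.04880 = 0.6509/0.04880 = 13.3 h.

13.3 h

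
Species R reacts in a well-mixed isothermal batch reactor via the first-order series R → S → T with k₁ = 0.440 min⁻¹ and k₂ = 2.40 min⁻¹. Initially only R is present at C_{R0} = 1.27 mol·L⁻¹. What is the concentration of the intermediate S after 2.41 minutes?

The intermediate concentration in a first-order A→B→C sequence is C_S = k₁C_{R0}(e^(−k₁t) − e^(−k₂t))/(k₂−k₁).
e^(−k₁t) = e^(−0.440×2.41) = e^(−1.060) = 0.3463; e^(−k₂t) = e^(−5.784) = 0.003076.
C_S = 0.440×1.27/(2.40−0.440) × (0.3463−0.003076) = 0.2851×0.3432 = 0.09786 mol·L⁻¹.

0.0979 mol·L⁻¹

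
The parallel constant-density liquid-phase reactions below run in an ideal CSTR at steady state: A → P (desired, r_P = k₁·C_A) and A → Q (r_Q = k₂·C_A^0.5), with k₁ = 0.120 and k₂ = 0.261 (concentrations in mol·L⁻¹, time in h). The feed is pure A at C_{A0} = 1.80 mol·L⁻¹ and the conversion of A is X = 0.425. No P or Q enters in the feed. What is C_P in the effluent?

Exit C_A = C_{A0}(1−X) = 1.80×0.575 = 1.035 mol·L⁻¹.
A CSTR operates uniformly at the exit composition, giving r_P = 0.1242 and r_Q = 0.2655 (each k·C_A^n at C_A = 1.035).
Fraction of consumed A going to P: r_P/(r_P+r_Q) = 0.3187.
C_P = 0.3187·C_{A0}·X = 0.3187×1.80×0.425 = 0.244 mol·L⁻¹.

0.244 mol·L⁻¹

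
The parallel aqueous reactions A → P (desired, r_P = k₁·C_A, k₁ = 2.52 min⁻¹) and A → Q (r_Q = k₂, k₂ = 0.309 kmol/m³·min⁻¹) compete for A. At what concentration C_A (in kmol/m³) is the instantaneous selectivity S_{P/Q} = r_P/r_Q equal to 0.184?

0.0226 kmol/m³

S_{P/Q} = (k₁/k₂)·C_A ⇒ C_A = S·k₂/k₁.
= 0.184×0.309/2.52 = 0.0226 kmol/m³.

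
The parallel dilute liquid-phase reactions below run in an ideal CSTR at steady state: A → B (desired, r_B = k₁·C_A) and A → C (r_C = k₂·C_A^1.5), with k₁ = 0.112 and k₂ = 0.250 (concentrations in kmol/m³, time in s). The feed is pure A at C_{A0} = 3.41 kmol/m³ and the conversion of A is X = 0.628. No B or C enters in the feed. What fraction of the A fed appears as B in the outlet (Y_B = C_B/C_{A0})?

Exit C_A = C_{A0}(1−X) = 3.41×0.372 = 1.269 kmol/m³.
A CSTR operates uniformly at the exit composition, giving r_B = 0.1421 and r_C = 0.3572 (each k·C_A^n at C_A = 1.269).
Fraction of consumed A going to B: r_B/(r_B+r_C) = 0.2846.
C_B = 0.2846·C_{A0}·X = 0.2846×3.41×0.628 = 0.609 kmol/m³; Y_B = C_B/C_{A0} = 0.179.

0.179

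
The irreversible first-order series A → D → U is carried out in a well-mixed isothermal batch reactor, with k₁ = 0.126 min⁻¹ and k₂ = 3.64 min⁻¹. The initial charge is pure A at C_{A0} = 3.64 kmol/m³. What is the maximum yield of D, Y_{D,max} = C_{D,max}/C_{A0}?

Evaluating C_D at t_opt = ln(k₂/k₁)/(k₂−k₁) gives C_{D,max}/C_{A0} = (k₁/k₂)^[k₂/(k₂−k₁)].
= (0.126/3.64)^(3.64/(3.64−0.126)) = (0.03462)^(1.036) = 0.03068.

0.0307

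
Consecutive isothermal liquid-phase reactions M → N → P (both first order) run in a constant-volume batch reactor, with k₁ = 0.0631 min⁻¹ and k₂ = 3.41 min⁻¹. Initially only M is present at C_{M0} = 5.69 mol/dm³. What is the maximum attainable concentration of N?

0.0977 mol/dm³

At the optimum, C_{N,max}/C_{M0} = (k₁/k₂)^[k₂/(k₂−k₁)].
= (0.0631/3.41)^(3.41/(3.41−0.0631)) = (0.01850)^(1.019) = 0.01716.
C_{N,max} = 0.01716×5.69 = 0.0977 mol/dm³.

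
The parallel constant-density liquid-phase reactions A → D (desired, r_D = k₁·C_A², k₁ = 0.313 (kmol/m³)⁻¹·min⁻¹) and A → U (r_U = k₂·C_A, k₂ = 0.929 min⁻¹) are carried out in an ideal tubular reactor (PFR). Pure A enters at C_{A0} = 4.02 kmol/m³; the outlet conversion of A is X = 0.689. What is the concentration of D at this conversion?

1.27 kmol/m³

C_A = C_{A0}(1−X) = 1.250 kmol/m³.
Along a PFR/batch, dC_U/dC_A = −r_U/(r_D+r_U) = −k₂/(k₂+k₁·C_A).
Integrating from C_{A0} to C_A: C_U = (0.929/0.313)·ln[(0.929+0.313·4.02)/(0.929+0.313·1.25)] = 2.968·ln(2.187/1.320) = 1.498 kmol/m³.
Then C_D = (C_{A0}−C_A) − C_U = 2.770 − 1.498 = 1.272 kmol/m³.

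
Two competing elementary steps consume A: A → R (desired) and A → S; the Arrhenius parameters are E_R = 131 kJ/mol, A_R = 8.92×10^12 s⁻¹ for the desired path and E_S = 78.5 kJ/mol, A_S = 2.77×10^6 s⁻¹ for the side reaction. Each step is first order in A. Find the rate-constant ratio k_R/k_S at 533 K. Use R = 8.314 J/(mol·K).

23.0

k_R/k_S = (A_R/A_S)·exp[−(E_R−E_S)/(RT)] = (A_R/A_S)·exp[(E_S−E_R)/(RT)].
(E_S−E_R)/(RT) = (78.5−131)×10³/(8.314×533) = -52500/4431 = -11.85.
k_R/k_S = (8.92×10^12/2.77×10^6)·exp(-11.85) = 3.220×10^6 × 7.157×10^-6 = 23.0.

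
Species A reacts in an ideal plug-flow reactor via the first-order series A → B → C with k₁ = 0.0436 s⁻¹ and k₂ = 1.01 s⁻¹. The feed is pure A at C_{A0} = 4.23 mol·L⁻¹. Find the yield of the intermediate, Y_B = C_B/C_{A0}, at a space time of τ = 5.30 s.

For first-order series with pure A initially, C_B(τ) = k₁C_{A0}/(k₂−k₁)·(e^(−k₁τ) − e^(−k₂τ)).
e^(−k₁τ) = e^(−0.0436×5.30) = e^(−0.2311) = 0.7937; e^(−k₂τ) = e^(−5.353) = 0.004734.
C_B = 0.0436×4.23/(1.01−0.0436) × (0.7937−0.004734) = 0.1908×0.7889 = 0.1506 mol·L⁻¹.
Y_B = C_B/C_{A0} = 0.1506/4.23 = 0.0356.

0.0356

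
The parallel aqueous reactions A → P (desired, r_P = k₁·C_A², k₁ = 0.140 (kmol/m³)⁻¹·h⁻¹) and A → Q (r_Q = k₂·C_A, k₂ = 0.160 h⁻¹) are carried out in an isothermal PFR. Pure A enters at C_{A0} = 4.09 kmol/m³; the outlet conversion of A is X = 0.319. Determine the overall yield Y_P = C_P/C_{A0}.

C_A = C_{A0}(1−X) = 2.785 kmol/m³.
Along a PFR/batch, dC_Q/dC_A = −r_Q/(r_P+r_Q) = −k₂/(k₂+k₁·C_A).
Integrating from C_{A0} to C_A: C_Q = (0.160/0.140)·ln[(0.160+0.140·4.09)/(0.160+0.140·2.79)] = 1.143·ln(0.7326/0.5499) = 0.3278 kmol/m³.
Then C_P = (C_{A0}−C_A) − C_Q = 1.305 − 0.3278 = 0.9770 kmol/m³.
Y_P = C_P/C_{A0} = 0.9770/4.09 = 0.239.

0.239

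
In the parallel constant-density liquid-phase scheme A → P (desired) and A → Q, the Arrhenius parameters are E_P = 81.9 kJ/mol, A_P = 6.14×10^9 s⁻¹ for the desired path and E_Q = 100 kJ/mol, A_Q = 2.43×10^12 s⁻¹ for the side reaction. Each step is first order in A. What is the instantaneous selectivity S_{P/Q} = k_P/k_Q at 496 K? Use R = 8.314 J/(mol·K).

0.204

With equal orders, S_{P/Q} = k_P/k_Q = (A_P/A_Q)·exp[(E_Q−E_P)/(RT)].
(E_Q−E_P)/(RT) = (100−81.9)×10³/(8.314×496) = 18100/4124 = 4.389.
k_P/k_Q = (6.14×10^9/2.43×10^12)·exp(4.389) = 0.002527 × 80.58 = 0.204.
Since E_P < E_Q, lowering the temperature improves selectivity toward P.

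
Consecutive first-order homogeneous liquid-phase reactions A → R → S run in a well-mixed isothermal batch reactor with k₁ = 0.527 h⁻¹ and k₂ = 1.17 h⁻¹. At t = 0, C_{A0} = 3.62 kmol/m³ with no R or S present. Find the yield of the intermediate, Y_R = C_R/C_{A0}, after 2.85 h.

0.153

The intermediate concentration in a first-order A→B→C sequence is C_R = k₁C_{A0}(e^(−k₁t) − e^(−k₂t))/(k₂−k₁).
e^(−k₁t) = e^(−0.527×2.85) = e^(−1.502) = 0.2227; e^(−k₂t) = e^(−3.334) = 0.03563.
C_R = 0.527×3.62/(1.17−0.527) × (0.2227−0.03563) = 2.967×0.1871 = 0.5550 kmol/m³.
Y_R = C_R/C_{A0} = 0.5550/3.62 = 0.153.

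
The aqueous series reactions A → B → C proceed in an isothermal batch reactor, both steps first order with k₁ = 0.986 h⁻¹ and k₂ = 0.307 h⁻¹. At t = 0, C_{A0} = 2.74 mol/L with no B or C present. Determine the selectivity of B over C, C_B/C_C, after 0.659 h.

8.57

The intermediate concentration in a first-order A→B→C sequence is C_B = k₁C_{A0}(e^(−k₁t) − e^(−k₂t))/(k₂−k₁).
e^(−k₁t) = e^(−0.986×0.659) = e^(−0.6498) = 0.5222; e^(−k₂t) = e^(−0.2023) = 0.8168.
C_B = 0.986×2.74/(0.307−0.986) × (0.5222−0.8168) = (-3.979)×(-0.2947) = 1.172 mol/L.
C_A = C_{A0}e^(−k₁t) = 1.431 mol/L, so C_C = C_{A0}−C_A−C_B = 0.1368 mol/L; C_B/C_C = 8.57.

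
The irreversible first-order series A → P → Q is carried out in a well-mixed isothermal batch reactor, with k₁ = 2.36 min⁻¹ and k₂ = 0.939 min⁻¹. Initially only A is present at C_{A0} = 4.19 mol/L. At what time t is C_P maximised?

0.649 min

Setting dC_P/dt = 0 gives t_opt = ln(k₂/k₁)/(k₂−k₁).
= ln(0.939/2.36)/(0.939−2.36) = ln(0.3979)/-1.421 = -0.9216/-1.421 = 0.649 min.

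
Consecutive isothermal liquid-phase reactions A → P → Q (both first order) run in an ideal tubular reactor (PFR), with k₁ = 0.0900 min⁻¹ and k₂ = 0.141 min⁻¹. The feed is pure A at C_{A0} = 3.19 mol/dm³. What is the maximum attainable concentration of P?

0.922 mol/dm³

For a first-order series the maximum intermediate yield is C_{P,max}/C_{A0} = (k₁/k₂)^[k₂/(k₂−k₁)].
= (0.0900/0.141)^(0.141/(0.141−0.0900)) = (0.6383)^(2.765) = 0.2890.
C_{P,max} = 0.2890×3.19 = 0.922 mol/dm³.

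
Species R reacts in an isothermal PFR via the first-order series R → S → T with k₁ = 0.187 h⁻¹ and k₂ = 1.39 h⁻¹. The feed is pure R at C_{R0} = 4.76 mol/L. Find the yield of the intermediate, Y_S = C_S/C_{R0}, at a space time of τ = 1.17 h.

The intermediate concentration in a first-order A→B→C sequence is C_S = k₁C_{R0}(e^(−k₁τ) − e^(−k₂τ))/(k₂−k₁).
e^(−k₁τ) = e^(−0.187×1.17) = e^(−0.2188) = 0.8035; e^(−k₂τ) = e^(−1.626) = 0.1967.
C_S = 0.187×4.76/(1.39−0.187) × (0.8035−0.1967) = 0.7399×0.6068 = 0.4490 mol/L.
Y_S = C_S/C_{R0} = 0.4490/4.76 = 0.0943.

0.0943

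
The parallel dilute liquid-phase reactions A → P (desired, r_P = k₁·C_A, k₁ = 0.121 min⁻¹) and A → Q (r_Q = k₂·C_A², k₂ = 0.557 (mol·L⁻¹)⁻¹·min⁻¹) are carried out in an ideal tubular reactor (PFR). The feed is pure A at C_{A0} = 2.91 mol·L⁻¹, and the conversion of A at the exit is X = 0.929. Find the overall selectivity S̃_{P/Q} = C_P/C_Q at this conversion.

C_A = C_{A0}(1−X) = 0.2066 mol·L⁻¹.
Along a PFR/batch, dC_P/dC_A = −r_P/(r_P+r_Q) = −k₁/(k₁+k₂·C_A).
Integrating from C_{A0} to C_A: C_P = (0.121/0.557)·ln[(0.121+0.557·2.91)/(0.121+0.557·0.207)] = 0.2172·ln(1.742/0.2361) = 0.4342 mol·L⁻¹.
C_Q = (C_{A0}−C_A)−C_P = 2.269 mol·L⁻¹; S̃_{P/Q} = 0.4342/2.269 = 0.191.

0.191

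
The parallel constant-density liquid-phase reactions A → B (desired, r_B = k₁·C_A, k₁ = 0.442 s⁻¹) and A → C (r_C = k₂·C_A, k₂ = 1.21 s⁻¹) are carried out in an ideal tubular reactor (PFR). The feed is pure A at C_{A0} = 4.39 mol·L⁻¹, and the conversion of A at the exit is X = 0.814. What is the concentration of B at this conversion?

0.956 mol·L⁻¹

C_A = C_{A0}(1−X) = 0.8165 mol·L⁻¹.
Both paths are first order in A, so the instantaneous fraction to B is constant: dC_B/d(−C_A) = k₁/(k₁+k₂) = 0.2676.
C_B = 0.2676·(C_{A0}−C_A) = 0.2676×3.573 = 0.956 mol·L⁻¹.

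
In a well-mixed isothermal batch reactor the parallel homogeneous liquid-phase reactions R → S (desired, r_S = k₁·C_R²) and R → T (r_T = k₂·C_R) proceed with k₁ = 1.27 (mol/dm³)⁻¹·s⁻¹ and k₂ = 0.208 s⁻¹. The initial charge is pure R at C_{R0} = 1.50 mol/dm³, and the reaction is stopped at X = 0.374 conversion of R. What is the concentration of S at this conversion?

C_R = C_{R0}(1−X) = 0.9390 mol/dm³.
Along a PFR/batch, dC_T/dC_R = −r_T/(r_S+r_T) = −k₂/(k₂+k₁·C_R).
Integrating from C_{R0} to C_R: C_T = (0.208/1.27)·ln[(0.208+1.27·1.50)/(0.208+1.27·0.939)] = 0.1638·ln(2.113/1.401) = 0.06736 mol/dm³.
Then C_S = (C_{R0}−C_R) − C_T = 0.5610 − 0.06736 = 0.4936 mol/dm³.

0.494 mol/dm³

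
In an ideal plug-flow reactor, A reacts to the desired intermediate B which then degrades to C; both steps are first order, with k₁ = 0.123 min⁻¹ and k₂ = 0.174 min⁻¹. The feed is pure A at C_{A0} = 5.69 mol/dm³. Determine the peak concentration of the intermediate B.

1.74 mol/dm³

Evaluating C_B at τ_opt = ln(k₂/k₁)/(k₂−k₁) gives C_{B,max}/C_{A0} = (k₁/k₂)^[k₂/(k₂−k₁)].
= (0.123/0.174)^(0.174/(0.174−0.123)) = (0.7069)^(3.412) = 0.3062.
C_{B,max} = 0.3062×5.69 = 1.74 mol/dm³.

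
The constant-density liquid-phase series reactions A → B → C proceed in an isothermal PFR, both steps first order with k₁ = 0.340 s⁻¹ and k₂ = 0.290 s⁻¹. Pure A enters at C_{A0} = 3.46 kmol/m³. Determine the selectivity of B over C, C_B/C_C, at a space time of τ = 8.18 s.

For first-order series with pure A initially, C_B(τ) = k₁C_{A0}/(k₂−k₁)·(e^(−k₁τ) − e^(−k₂τ)).
e^(−k₁τ) = e^(−0.340×8.18) = e^(−2.781) = 0.06196; e^(−k₂τ) = e^(−2.372) = 0.09328.
C_B = 0.340×3.46/(0.290−0.340) × (0.06196−0.09328) = (-23.53)×(-0.03131) = 0.7367 kmol/m³.
C_A = C_{A0}e^(−k₁τ) = 0.2144 kmol/m³, so C_C = C_{A0}−C_A−C_B = 2.509 kmol/m³; C_B/C_C = 0.294.

0.294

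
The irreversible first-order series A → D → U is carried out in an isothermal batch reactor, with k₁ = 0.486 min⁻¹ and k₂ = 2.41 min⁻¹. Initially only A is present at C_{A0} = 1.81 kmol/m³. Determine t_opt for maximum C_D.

0.832 min

The intermediate peaks when r₁ = r₂, i.e. k₁e^(−k₁t) = k₂e^(−k₂t), giving t_opt = ln(k₂/k₁)/(k₂−k₁).
= ln(2.41/0.486)/(2.41−0.486) = ln(4.959)/1.924 = 1.601/1.924 = 0.832 min.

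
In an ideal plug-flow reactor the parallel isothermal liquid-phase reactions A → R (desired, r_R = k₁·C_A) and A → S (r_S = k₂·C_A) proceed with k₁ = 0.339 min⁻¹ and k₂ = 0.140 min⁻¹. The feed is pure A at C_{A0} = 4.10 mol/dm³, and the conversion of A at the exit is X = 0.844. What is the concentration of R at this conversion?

C_A = C_{A0}(1−X) = 0.6396 mol/dm³.
Both paths are first order in A, so the instantaneous fraction to R is constant: dC_R/d(−C_A) = k₁/(k₁+k₂) = 0.7077.
C_R = 0.7077·(C_{A0}−C_A) = 0.7077×3.460 = 2.45 mol/dm³.

2.45 mol/dm³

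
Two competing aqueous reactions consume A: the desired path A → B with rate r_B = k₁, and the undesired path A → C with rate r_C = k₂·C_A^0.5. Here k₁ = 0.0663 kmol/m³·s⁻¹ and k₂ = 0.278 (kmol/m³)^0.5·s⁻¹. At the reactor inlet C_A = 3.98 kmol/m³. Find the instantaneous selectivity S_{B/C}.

S_{B/C} = r_B/r_C = (k₁)/(k₂·C_A^0.5) = (k₁/k₂)·C_A^-0.5.
= (0.0663) / (0.278×3.980^0.5) = 0.06630/0.5546 = 0.120.
The undesired path is higher order in A, so low C_A (CSTR or dilute feed) favours B.

0.120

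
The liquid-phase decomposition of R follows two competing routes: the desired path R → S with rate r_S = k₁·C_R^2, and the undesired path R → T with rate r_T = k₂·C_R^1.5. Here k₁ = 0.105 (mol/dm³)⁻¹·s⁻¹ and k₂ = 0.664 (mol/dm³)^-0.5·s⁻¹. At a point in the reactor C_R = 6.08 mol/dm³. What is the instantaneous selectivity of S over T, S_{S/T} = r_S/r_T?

0.390

S_{S/T} = r_S/r_T = (k₁·C_R^2)/(k₂·C_R^1.5) = (k₁/k₂)·C_R^0.5.
= (0.105×6.080^2) / (0.664×6.080^1.5) = 3.881/9.955 = 0.390.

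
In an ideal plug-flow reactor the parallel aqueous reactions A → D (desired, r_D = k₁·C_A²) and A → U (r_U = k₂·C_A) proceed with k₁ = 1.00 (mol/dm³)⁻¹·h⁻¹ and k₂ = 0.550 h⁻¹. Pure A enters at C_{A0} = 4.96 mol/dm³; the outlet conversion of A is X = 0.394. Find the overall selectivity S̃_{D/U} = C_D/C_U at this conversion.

C_A = C_{A0}(1−X) = 3.006 mol/dm³.
Along a PFR/batch, dC_U/dC_A = −r_U/(r_D+r_U) = −k₂/(k₂+k₁·C_A).
Integrating from C_{A0} to C_A: C_U = (0.550/1.00)·ln[(0.550+1.00·4.96)/(0.550+1.00·3.01)] = 0.5500·ln(5.510/3.556) = 0.2409 mol/dm³.
Then C_D = (C_{A0}−C_A) − C_U = 1.954 − 0.2409 = 1.713 mol/dm³.
S̃_{D/U} = C_D/C_U = 1.713/0.2409 = 7.11.

7.11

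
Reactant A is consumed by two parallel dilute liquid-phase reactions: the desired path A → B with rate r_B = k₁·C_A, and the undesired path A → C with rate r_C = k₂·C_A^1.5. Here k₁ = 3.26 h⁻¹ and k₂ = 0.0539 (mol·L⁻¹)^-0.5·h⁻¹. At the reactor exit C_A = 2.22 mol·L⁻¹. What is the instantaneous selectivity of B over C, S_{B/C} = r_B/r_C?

S_{B/C} = r_B/r_C = (k₁·C_A)/(k₂·C_A^1.5) = (k₁/k₂)·C_A^-0.5.
= (3.26×2.220) / (0.0539×2.220^1.5) = 7.237/0.1783 = 40.6.
The undesired path is higher order in A, so low C_A (CSTR or dilute feed) favours B.

40.6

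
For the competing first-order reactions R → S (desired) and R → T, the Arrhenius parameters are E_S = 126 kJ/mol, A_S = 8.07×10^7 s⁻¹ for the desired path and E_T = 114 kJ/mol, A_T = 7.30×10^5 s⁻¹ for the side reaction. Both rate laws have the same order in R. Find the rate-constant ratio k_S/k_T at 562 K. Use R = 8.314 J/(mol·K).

Since both paths have the same order in R, the concentration cancels and S_{S/T} = k_S/k_T = (A_S/A_T)·exp[(E_T−E_S)/(RT)].
(E_T−E_S)/(RT) = (114−126)×10³/(8.314×562) = -12000/4672 = -2.568.
k_S/k_T = (8.07×10^7/7.30×10^5)·exp(-2.568) = 110.5 × 0.07667 = 8.48.

8.48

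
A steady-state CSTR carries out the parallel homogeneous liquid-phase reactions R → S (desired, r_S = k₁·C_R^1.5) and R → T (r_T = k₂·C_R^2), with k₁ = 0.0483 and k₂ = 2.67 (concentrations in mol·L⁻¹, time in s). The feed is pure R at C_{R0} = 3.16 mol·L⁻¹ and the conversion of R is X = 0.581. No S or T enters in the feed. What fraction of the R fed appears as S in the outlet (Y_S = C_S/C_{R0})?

Exit C_R = C_{R0}(1−X) = 3.16×0.419 = 1.324 mol·L⁻¹.
Rates in a CSTR are evaluated at the outlet concentration: r_S = 0.0483×1.324^1.5 = 0.07359, r_T = 2.67×1.324^2 = 4.681.
Fraction of consumed R going to S: r_S/(r_S+r_T) = 0.01548.
C_S = 0.01548·C_{R0}·X = 0.01548×3.16×0.581 = 0.0284 mol·L⁻¹; Y_S = C_S/C_{R0} = 0.00899.

0.00899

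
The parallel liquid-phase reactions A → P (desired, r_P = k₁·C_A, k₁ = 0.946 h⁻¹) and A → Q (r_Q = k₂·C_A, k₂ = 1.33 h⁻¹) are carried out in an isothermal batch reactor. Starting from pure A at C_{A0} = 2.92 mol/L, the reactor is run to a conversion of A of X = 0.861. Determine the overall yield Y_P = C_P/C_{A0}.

0.358

C_A = C_{A0}(1−X) = 0.4059 mol/L.
Both paths are first order in A, so the instantaneous fraction to P is constant: dC_P/d(−C_A) = k₁/(k₁+k₂) = 0.4156.
C_P = 0.4156·(C_{A0}−C_A) = 0.4156×2.514 = 1.04 mol/L.
Y_P = C_P/C_{A0} = 1.045/2.92 = 0.358.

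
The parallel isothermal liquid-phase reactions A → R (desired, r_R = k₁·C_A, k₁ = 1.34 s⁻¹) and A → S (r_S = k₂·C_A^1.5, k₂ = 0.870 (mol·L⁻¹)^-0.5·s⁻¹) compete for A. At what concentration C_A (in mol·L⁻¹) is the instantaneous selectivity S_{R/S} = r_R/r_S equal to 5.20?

0.0877 mol·L⁻¹

S_{R/S} = (k₁/k₂)·C_A^-0.5 ⇒ C_A = (S·k₂/k₁)^(-2).
= (5.20×0.870/1.34)^(-2) = (3.376)^(-2) = 0.0877 mol·L⁻¹.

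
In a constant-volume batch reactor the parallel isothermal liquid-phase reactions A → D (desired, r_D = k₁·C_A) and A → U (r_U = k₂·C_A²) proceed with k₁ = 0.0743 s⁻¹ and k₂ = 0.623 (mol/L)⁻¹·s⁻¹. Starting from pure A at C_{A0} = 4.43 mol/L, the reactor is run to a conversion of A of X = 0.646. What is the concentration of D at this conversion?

0.118 mol/L

C_A = C_{A0}(1−X) = 1.568 mol/L.
Along a PFR/batch, dC_D/dC_A = −r_D/(r_D+r_U) = −k₁/(k₁+k₂·C_A).
Integrating from C_{A0} to C_A: C_D = (0.0743/0.623)·ln[(0.0743+0.623·4.43)/(0.0743+0.623·1.57)] = 0.1193·ln(2.834/1.051) = 0.1183 mol/L.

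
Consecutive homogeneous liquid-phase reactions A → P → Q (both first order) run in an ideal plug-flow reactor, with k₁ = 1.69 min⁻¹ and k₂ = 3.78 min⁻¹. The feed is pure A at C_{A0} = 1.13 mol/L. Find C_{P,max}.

0.263 mol/L

At the optimum, C_{P,max}/C_{A0} = (k₁/k₂)^[k₂/(k₂−k₁)].
= (1.69/3.78)^(3.78/(3.78−1.69)) = (0.4471)^(1.809) = 0.2332.
C_{P,max} = 0.2332×1.13 = 0.263 mol/L.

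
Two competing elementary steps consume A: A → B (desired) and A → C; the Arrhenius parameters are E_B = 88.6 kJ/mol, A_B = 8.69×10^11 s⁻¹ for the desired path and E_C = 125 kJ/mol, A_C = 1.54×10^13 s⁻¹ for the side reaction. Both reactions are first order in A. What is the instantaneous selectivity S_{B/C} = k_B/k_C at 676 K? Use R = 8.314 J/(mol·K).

36.7

k_B/k_C = (A_B/A_C)·exp[−(E_B−E_C)/(RT)] = (A_B/A_C)·exp[(E_C−E_B)/(RT)].
(E_C−E_B)/(RT) = (125−88.6)×10³/(8.314×676) = 36400/5620 = 6.477.
k_B/k_C = (8.69×10^11/1.54×10^13)·exp(6.477) = 0.05643 × 649.7 = 36.7.
Since E_B < E_C, lowering the temperature improves selectivity toward B.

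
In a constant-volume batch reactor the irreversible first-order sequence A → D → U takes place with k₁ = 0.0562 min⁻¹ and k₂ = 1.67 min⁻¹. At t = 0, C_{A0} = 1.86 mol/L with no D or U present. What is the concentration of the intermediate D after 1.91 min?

0.0555 mol/L

The intermediate concentration in a first-order A→B→C sequence is C_D = k₁C_{A0}(e^(−k₁t) − e^(−k₂t))/(k₂−k₁).
e^(−k₁t) = e^(−0.0562×1.91) = e^(−0.1073) = 0.8982; e^(−k₂t) = e^(−3.190) = 0.04118.
C_D = 0.0562×1.86/(1.67−0.0562) × (0.8982−0.04118) = 0.06477×0.8570 = 0.05551 mol/L.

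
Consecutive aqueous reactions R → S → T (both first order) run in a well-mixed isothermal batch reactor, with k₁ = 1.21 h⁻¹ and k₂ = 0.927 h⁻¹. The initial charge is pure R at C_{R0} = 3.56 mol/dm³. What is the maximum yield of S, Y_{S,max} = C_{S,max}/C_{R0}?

For a first-order series the maximum intermediate yield is C_{S,max}/C_{R0} = (k₁/k₂)^[k₂/(k₂−k₁)].
= (1.21/0.927)^(0.927/(0.927−1.21)) = (1.305)^(-3.276) = 0.4178.

0.418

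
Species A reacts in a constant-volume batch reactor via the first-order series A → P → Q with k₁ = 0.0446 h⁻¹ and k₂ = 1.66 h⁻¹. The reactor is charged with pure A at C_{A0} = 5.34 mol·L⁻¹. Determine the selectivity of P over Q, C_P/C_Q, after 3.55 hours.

For first-order series with pure A initially, C_P(t) = k₁C_{A0}/(k₂−k₁)·(e^(−k₁t) − e^(−k₂t)).
e^(−k₁t) = e^(−0.0446×3.55) = e^(−0.1583) = 0.8536; e^(−k₂t) = e^(−5.893) = 0.002759.
C_P = 0.0446×5.34/(1.66−0.0446) × (0.8536−0.002759) = 0.1474×0.8508 = 0.1254 mol·L⁻¹.
C_A = C_{A0}e^(−k₁t) = 4.558 mol·L⁻¹, so C_Q = C_{A0}−C_A−C_P = 0.6565 mol·L⁻¹; C_P/C_Q = 0.191.

0.191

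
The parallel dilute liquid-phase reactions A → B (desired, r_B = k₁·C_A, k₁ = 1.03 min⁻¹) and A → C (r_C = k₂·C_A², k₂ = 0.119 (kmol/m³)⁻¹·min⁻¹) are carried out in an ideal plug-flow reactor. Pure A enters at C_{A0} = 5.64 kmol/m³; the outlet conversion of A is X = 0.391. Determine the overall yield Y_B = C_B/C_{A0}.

0.257

C_A = C_{A0}(1−X) = 3.435 kmol/m³.
Along a PFR/batch, dC_B/dC_A = −r_B/(r_B+r_C) = −k₁/(k₁+k₂·C_A).
Integrating from C_{A0} to C_A: C_B = (1.03/0.119)·ln[(1.03+0.119·5.64)/(1.03+0.119·3.43)] = 8.655·ln(1.701/1.439) = 1.450 kmol/m³.
Y_B = C_B/C_{A0} = 1.450/5.64 = 0.257.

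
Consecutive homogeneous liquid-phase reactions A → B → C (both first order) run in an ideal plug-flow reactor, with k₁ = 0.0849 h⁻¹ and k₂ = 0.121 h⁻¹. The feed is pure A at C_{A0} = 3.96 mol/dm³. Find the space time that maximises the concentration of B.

For first-order series the maximum of C_B occurs at τ_opt = ln(k₂/k₁)/(k₂−k₁).
= ln(0.121/0.0849)/(0.121−0.0849) = ln(1.425)/0.03610 = 0.3543/0.03610 = 9.81 h.

9.81 h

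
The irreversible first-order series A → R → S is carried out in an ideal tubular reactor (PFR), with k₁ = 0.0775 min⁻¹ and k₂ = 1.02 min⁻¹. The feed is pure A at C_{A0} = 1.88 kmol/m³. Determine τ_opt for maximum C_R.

2.73 min

The intermediate peaks when r₁ = r₂, i.e. k₁e^(−k₁τ) = k₂e^(−k₂τ), giving τ_opt = ln(k₂/k₁)/(k₂−k₁).
= ln(1.02/0.0775)/(1.02−0.0775) = ln(13.16)/0.9425 = 2.577/0.9425 = 2.73 min.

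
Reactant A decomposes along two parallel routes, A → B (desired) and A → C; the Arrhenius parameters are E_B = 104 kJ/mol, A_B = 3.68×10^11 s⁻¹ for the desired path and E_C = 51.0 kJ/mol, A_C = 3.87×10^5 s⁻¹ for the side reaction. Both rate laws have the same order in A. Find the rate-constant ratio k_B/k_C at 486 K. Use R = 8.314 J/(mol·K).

k_B/k_C = (A_B/A_C)·exp[−(E_B−E_C)/(RT)] = (A_B/A_C)·exp[(E_C−E_B)/(RT)].
(E_C−E_B)/(RT) = (51.0−104)×10³/(8.314×486) = -53000/4041 = -13.12.
k_B/k_C = (3.68×10^11/3.87×10^5)·exp(-13.12) = 9.509×10^5 × 2.011×10^-6 = 1.91.

1.91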